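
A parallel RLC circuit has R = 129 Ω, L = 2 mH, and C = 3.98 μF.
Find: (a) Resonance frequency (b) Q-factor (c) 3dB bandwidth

Step 1 — Resonance: ω₀ = 1/√(LC) = 1/√(0.002·3.98e-06) = 1.121e+04 rad/s.
Step 2 — f₀ = ω₀/(2π) = 1784 Hz.
Step 3 — Parallel Q: Q = R/(ω₀L) = 129/(1.121e+04·0.002) = 5.755.
Step 4 — Bandwidth: Δω = ω₀/Q = 1948 rad/s; BW = Δω/(2π) = 310 Hz.

(a) f₀ = 1784 Hz  (b) Q = 5.755  (c) BW = 310 Hz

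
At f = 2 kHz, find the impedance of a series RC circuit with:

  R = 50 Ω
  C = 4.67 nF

Step 1 — Angular frequency: ω = 2π·f = 2π·2000 = 1.257e+04 rad/s.
Step 2 — Component impedances:
  R: Z = R = 50 Ω
  C: Z = 1/(jωC) = -j/(ω·C) = 0 - j1.704e+04 Ω
Step 3 — Series combination: Z_total = R + C = 50 - j1.704e+04 Ω = 1.704e+04∠-89.8° Ω.

Z = 50 - j1.704e+04 Ω = 1.704e+04∠-89.8° Ω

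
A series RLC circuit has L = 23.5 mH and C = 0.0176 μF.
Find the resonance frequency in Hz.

Step 1 — Resonance condition Im(Z)=0 gives ω₀ = 1/√(LC).
Step 2 — ω₀ = 1/√(0.0235·1.76e-08) = 4.917e+04 rad/s.
Step 3 — f₀ = ω₀/(2π) = 7826 Hz.

f₀ = 7826 Hz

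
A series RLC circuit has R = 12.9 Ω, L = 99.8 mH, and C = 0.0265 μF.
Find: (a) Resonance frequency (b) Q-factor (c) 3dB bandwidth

Step 1 — Resonance condition Im(Z)=0 gives ω₀ = 1/√(LC).
Step 2 — ω₀ = 1/√(0.0998·2.65e-08) = 1.945e+04 rad/s.
Step 3 — f₀ = ω₀/(2π) = 3095 Hz.
Step 4 — Series Q: Q = ω₀L/R = 1.945e+04·0.0998/12.9 = 150.4.
Step 5 — 3dB bandwidth: Δω = ω₀/Q = 129.3 rad/s; BW = Δω/(2π) = 20.57 Hz.

(a) f₀ = 3095 Hz  (b) Q = 150.4  (c) BW = 20.57 Hz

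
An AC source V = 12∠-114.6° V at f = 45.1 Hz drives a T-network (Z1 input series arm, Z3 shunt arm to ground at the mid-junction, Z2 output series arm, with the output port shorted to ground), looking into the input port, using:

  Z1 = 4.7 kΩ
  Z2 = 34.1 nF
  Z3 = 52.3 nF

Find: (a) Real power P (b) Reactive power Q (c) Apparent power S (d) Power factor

Step 1 — Angular frequency: ω = 2π·f = 2π·45.1 = 283.4 rad/s.
Step 2 — Component impedances:
  Z1: Z = R = 4700 Ω
  Z2: Z = 1/(jωC) = -j/(ω·C) = 0 - j1.035e+05 Ω
  Z3: Z = 1/(jωC) = -j/(ω·C) = 0 - j6.747e+04 Ω
Step 3 — With the output port shorted to ground, the output series arm Z2 runs from the junction to ground; the shunt arm Z3 also runs from the junction to ground. They appear in parallel: Z3 || Z2 = 0 - j4.084e+04 Ω.
Step 4 — Series with input arm Z1: Z_in = Z1 + (Z3 || Z2) = 4700 - j4.084e+04 Ω = 4.111e+04∠-83.4° Ω.
Step 5 — Source phasor: V = 12∠-114.6° V = -4.995 - j10.91 V.
Step 6 — Current: I = V / Z = 0.0002498 - j0.000151 A = 0.0002919∠-31.2° A.
Step 7 — Complex power: S = V·I* = 0.0004004 - j0.00348 VA.
Step 8 — Real power: P = Re(S) = 0.0004004 W.
Step 9 — Reactive power: Q = Im(S) = -0.00348 VAR.
Step 10 — Apparent power: |S| = 0.003502 VA.
Step 11 — Power factor: PF = P/|S| = 0.1143 (leading).

(a) P = 0.0004004 W  (b) Q = -0.00348 VAR  (c) S = 0.003502 VA  (d) PF = 0.1143 (leading)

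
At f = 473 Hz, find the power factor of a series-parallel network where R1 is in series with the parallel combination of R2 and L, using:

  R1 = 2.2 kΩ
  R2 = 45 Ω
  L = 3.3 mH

Step 1 — Angular frequency: ω = 2π·f = 2π·473 = 2972 rad/s.
Step 2 — Component impedances:
  R1: Z = R = 2200 Ω
  R2: Z = R = 45 Ω
  L: Z = jωL = j·2972·0.0033 = 0 + j9.807 Ω
Step 3 — Parallel branch: R2 || L = 1/(1/R2 + 1/L) = 2.041 + j9.363 Ω.
Step 4 — Series with R1: Z_total = R1 + (R2 || L) = 2202 + j9.363 Ω = 2202∠0.2° Ω.
Step 5 — Power factor: PF = cos(φ) = Re(Z)/|Z| = 2202/2202 = 1.
Step 6 — Type: Im(Z) = 9.363 ⇒ lagging (phase φ = 0.2°).

PF = 1 (lagging, φ = 0.2°)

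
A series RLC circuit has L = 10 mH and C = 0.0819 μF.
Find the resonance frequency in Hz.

Step 1 — Resonance condition Im(Z)=0 gives ω₀ = 1/√(LC).
Step 2 — ω₀ = 1/√(0.01·8.19e-08) = 3.494e+04 rad/s.
Step 3 — f₀ = ω₀/(2π) = 5561 Hz.

f₀ = 5561 Hz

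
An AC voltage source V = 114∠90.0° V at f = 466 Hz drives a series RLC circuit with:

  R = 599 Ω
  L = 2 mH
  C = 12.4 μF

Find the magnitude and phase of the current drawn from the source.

Step 1 — Angular frequency: ω = 2π·f = 2π·466 = 2928 rad/s.
Step 2 — Component impedances:
  R: Z = R = 599 Ω
  L: Z = jωL = j·2928·0.002 = 0 + j5.856 Ω
  C: Z = 1/(jωC) = -j/(ω·C) = 0 - j27.54 Ω
Step 3 — Series combination: Z_total = R + L + C = 599 - j21.69 Ω = 599.4∠-2.1° Ω.
Step 4 — Source phasor: V = 114∠90.0° V = 0 + j114 V.
Step 5 — Ohm's law: I = V / Z_total = (0 + j114) / (599 - j21.69) = -0.006882 + j0.1901 A.
Step 6 — Convert to polar: |I| = 0.1902 A, ∠I = 92.1°.

I = 0.1902∠92.1° A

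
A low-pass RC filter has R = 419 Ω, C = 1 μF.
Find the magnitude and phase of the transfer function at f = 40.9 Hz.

Step 1 — Angular frequency: ω = 2π·40.9 = 257 rad/s.
Step 2 — Transfer function: H(jω) = 1/(1 + jωRC).
Step 3 — Denominator: 1 + jωRC = 1 + j·257·419·1e-06 = 1 + j0.1077.
Step 4 — H = 0.9885 - j0.1064.
Step 5 — Magnitude: |H| = 0.9943 (-0.1 dB); phase: φ = -6.1°.

|H| = 0.9943 (-0.1 dB), φ = -6.1°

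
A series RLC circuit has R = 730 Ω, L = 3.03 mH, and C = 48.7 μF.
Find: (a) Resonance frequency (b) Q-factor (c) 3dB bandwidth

Step 1 — Resonance condition Im(Z)=0 gives ω₀ = 1/√(LC).
Step 2 — ω₀ = 1/√(0.00303·4.87e-05) = 2603 rad/s.
Step 3 — f₀ = ω₀/(2π) = 414.3 Hz.
Step 4 — Series Q: Q = ω₀L/R = 2603·0.00303/730 = 0.01081.
Step 5 — 3dB bandwidth: Δω = ω₀/Q = 2.409e+05 rad/s; BW = Δω/(2π) = 3.834e+04 Hz.

(a) f₀ = 414.3 Hz  (b) Q = 0.01081  (c) BW = 3.834e+04 Hz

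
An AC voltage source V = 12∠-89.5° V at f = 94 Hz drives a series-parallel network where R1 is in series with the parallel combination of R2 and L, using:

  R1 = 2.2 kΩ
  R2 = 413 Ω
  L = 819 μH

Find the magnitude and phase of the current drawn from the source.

Step 1 — Angular frequency: ω = 2π·f = 2π·94 = 590.6 rad/s.
Step 2 — Component impedances:
  R1: Z = R = 2200 Ω
  R2: Z = R = 413 Ω
  L: Z = jωL = j·590.6·0.000819 = 0 + j0.4837 Ω
Step 3 — Parallel branch: R2 || L = 1/(1/R2 + 1/L) = 0.0005665 + j0.4837 Ω.
Step 4 — Series with R1: Z_total = R1 + (R2 || L) = 2200 + j0.4837 Ω = 2200∠0.0° Ω.
Step 5 — Source phasor: V = 12∠-89.5° V = 0.1047 - j12 V.
Step 6 — Ohm's law: I = V / Z_total = (0.1047 - j12) / (2200 + j0.4837) = 4.64e-05 - j0.005454 A.
Step 7 — Convert to polar: |I| = 0.005455 A, ∠I = -89.5°.

I = 0.005455∠-89.5° A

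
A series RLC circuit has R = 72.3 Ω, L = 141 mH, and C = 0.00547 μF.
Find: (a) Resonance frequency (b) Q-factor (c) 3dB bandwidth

Step 1 — Resonance: ω₀ = 1/√(LC) = 1/√(0.141·5.47e-09) = 3.601e+04 rad/s.
Step 2 — f₀ = ω₀/(2π) = 5731 Hz.
Step 3 — Series Q: Q = ω₀L/R = 3.601e+04·0.141/72.3 = 70.22.
Step 4 — Bandwidth: Δω = ω₀/Q = 512.8 rad/s; BW = Δω/(2π) = 81.61 Hz.

(a) f₀ = 5731 Hz  (b) Q = 70.22  (c) BW = 81.61 Hz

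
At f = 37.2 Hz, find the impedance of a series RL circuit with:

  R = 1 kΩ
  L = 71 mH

Step 1 — Angular frequency: ω = 2π·f = 2π·37.2 = 233.7 rad/s.
Step 2 — Component impedances:
  R: Z = R = 1000 Ω
  L: Z = jωL = j·233.7·0.071 = 0 + j16.6 Ω
Step 3 — Series combination: Z_total = R + L = 1000 + j16.6 Ω = 1000∠1.0° Ω.

Z = 1000 + j16.6 Ω = 1000∠1.0° Ω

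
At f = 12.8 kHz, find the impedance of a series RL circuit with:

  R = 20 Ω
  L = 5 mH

Step 1 — Angular frequency: ω = 2π·f = 2π·1.28e+04 = 8.042e+04 rad/s.
Step 2 — Component impedances:
  R: Z = R = 20 Ω
  L: Z = jωL = j·8.042e+04·0.005 = 0 + j402.1 Ω
Step 3 — Series combination: Z_total = R + L = 20 + j402.1 Ω = 402.6∠87.2° Ω.

Z = 20 + j402.1 Ω = 402.6∠87.2° Ω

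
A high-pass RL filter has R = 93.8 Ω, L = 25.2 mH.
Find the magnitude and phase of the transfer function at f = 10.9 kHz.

Step 1 — Angular frequency: ω = 2π·1.09e+04 = 6.849e+04 rad/s.
Step 2 — Transfer function: H(jω) = jωL/(R + jωL).
Step 3 — Numerator jωL = j·1726; denominator R + jωL = 93.8 + j1726.
Step 4 — H = 0.9971 + j0.05419.
Step 5 — Magnitude: |H| = 0.9985 (-0.0 dB); phase: φ = 3.1°.

|H| = 0.9985 (-0.0 dB), φ = 3.1°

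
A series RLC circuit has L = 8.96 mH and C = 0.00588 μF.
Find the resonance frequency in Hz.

Step 1 — Resonance condition Im(Z)=0 gives ω₀ = 1/√(LC).
Step 2 — ω₀ = 1/√(0.00896·5.88e-09) = 1.378e+05 rad/s.
Step 3 — f₀ = ω₀/(2π) = 2.193e+04 Hz.

f₀ = 2.193e+04 Hz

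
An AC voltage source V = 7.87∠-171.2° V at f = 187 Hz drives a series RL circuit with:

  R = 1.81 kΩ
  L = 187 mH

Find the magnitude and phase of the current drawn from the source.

Step 1 — Angular frequency: ω = 2π·f = 2π·187 = 1175 rad/s.
Step 2 — Component impedances:
  R: Z = R = 1810 Ω
  L: Z = jωL = j·1175·0.187 = 0 + j219.7 Ω
Step 3 — Series combination: Z_total = R + L = 1810 + j219.7 Ω = 1823∠6.9° Ω.
Step 4 — Source phasor: V = 7.87∠-171.2° V = -7.777 - j1.204 V.
Step 5 — Ohm's law: I = V / Z_total = (-7.777 - j1.204) / (1810 + j219.7) = -0.004314 - j0.0001415 A.
Step 6 — Convert to polar: |I| = 0.004316 A, ∠I = -178.1°.

I = 0.004316∠-178.1° A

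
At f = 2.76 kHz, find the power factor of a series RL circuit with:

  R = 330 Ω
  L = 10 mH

Step 1 — Angular frequency: ω = 2π·f = 2π·2760 = 1.734e+04 rad/s.
Step 2 — Component impedances:
  R: Z = R = 330 Ω
  L: Z = jωL = j·1.734e+04·0.01 = 0 + j173.4 Ω
Step 3 — Series combination: Z_total = R + L = 330 + j173.4 Ω = 372.8∠27.7° Ω.
Step 4 — Power factor: PF = cos(φ) = Re(Z)/|Z| = 330/372.8 = 0.8852.
Step 5 — Type: Im(Z) = 173.4 ⇒ lagging (phase φ = 27.7°).

PF = 0.8852 (lagging, φ = 27.7°)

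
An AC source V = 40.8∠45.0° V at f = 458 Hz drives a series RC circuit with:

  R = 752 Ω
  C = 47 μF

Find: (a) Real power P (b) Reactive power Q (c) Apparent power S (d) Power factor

Step 1 — Angular frequency: ω = 2π·f = 2π·458 = 2878 rad/s.
Step 2 — Component impedances:
  R: Z = R = 752 Ω
  C: Z = 1/(jωC) = -j/(ω·C) = 0 - j7.394 Ω
Step 3 — Series combination: Z_total = R + C = 752 - j7.394 Ω = 752∠-0.6° Ω.
Step 4 — Source phasor: V = 40.8∠45.0° V = 28.85 + j28.85 V.
Step 5 — Current: I = V / Z = 0.03798 + j0.03874 A = 0.05425∠45.6° A.
Step 6 — Complex power: S = V·I* = 2.213 - j0.02176 VA.
Step 7 — Real power: P = Re(S) = 2.213 W.
Step 8 — Reactive power: Q = Im(S) = -0.02176 VAR.
Step 9 — Apparent power: |S| = 2.214 VA.
Step 10 — Power factor: PF = P/|S| = 1 (leading).

(a) P = 2.213 W  (b) Q = -0.02176 VAR  (c) S = 2.214 VA  (d) PF = 1 (leading)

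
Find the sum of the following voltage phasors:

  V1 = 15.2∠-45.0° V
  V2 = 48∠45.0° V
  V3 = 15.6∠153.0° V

Step 1 — Convert each phasor to rectangular form:
  V1 = 15.2·(cos(-45.0°) + j·sin(-45.0°)) = 10.75 - j10.75 V
  V2 = 48·(cos(45.0°) + j·sin(45.0°)) = 33.94 + j33.94 V
  V3 = 15.6·(cos(153.0°) + j·sin(153.0°)) = -13.9 + j7.082 V
Step 2 — Sum components: V_total = 30.79 + j30.28 V.
Step 3 — Convert to polar: |V_total| = 43.18 V, ∠V_total = 44.5°.

V_total = 43.18∠44.5° V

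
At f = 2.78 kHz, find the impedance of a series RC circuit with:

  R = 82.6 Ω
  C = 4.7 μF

Step 1 — Angular frequency: ω = 2π·f = 2π·2780 = 1.747e+04 rad/s.
Step 2 — Component impedances:
  R: Z = R = 82.6 Ω
  C: Z = 1/(jωC) = -j/(ω·C) = 0 - j12.18 Ω
Step 3 — Series combination: Z_total = R + C = 82.6 - j12.18 Ω = 83.49∠-8.4° Ω.

Z = 82.6 - j12.18 Ω = 83.49∠-8.4° Ω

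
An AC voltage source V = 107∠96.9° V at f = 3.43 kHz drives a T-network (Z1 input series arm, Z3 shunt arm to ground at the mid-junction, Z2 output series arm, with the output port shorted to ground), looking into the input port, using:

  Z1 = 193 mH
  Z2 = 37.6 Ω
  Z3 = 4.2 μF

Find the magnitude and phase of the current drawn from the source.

Step 1 — Angular frequency: ω = 2π·f = 2π·3430 = 2.155e+04 rad/s.
Step 2 — Component impedances:
  Z1: Z = jωL = j·2.155e+04·0.193 = 0 + j4159 Ω
  Z2: Z = R = 37.6 Ω
  Z3: Z = 1/(jωC) = -j/(ω·C) = 0 - j11.05 Ω
Step 3 — With the output port shorted to ground, the output series arm Z2 runs from the junction to ground; the shunt arm Z3 also runs from the junction to ground. They appear in parallel: Z3 || Z2 = 2.988 - j10.17 Ω.
Step 4 — Series with input arm Z1: Z_in = Z1 + (Z3 || Z2) = 2.988 + j4149 Ω = 4149∠90.0° Ω.
Step 5 — Source phasor: V = 107∠96.9° V = -12.85 + j106.2 V.
Step 6 — Ohm's law: I = V / Z_total = (-12.85 + j106.2) / (2.988 + j4149) = 0.0256 + j0.003117 A.
Step 7 — Convert to polar: |I| = 0.02579 A, ∠I = 6.9°.

I = 0.02579∠6.9° A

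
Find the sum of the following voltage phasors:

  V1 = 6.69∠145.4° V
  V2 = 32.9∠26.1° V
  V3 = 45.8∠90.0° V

Step 1 — Convert each phasor to rectangular form:
  V1 = 6.69·(cos(145.4°) + j·sin(145.4°)) = -5.507 + j3.799 V
  V2 = 32.9·(cos(26.1°) + j·sin(26.1°)) = 29.55 + j14.47 V
  V3 = 45.8·(cos(90.0°) + j·sin(90.0°)) = 0 + j45.8 V
Step 2 — Sum components: V_total = 24.04 + j64.07 V.
Step 3 — Convert to polar: |V_total| = 68.43 V, ∠V_total = 69.4°.

V_total = 68.43∠69.4° V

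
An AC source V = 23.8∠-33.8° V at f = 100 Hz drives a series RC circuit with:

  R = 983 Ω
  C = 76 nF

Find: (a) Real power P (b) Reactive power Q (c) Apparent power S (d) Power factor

Step 1 — Angular frequency: ω = 2π·f = 2π·100 = 628.3 rad/s.
Step 2 — Component impedances:
  R: Z = R = 983 Ω
  C: Z = 1/(jωC) = -j/(ω·C) = 0 - j2.094e+04 Ω
Step 3 — Series combination: Z_total = R + C = 983 - j2.094e+04 Ω = 2.096e+04∠-87.3° Ω.
Step 4 — Source phasor: V = 23.8∠-33.8° V = 19.78 - j13.24 V.
Step 5 — Current: I = V / Z = 0.0006751 + j0.0009127 A = 0.001135∠53.5° A.
Step 6 — Complex power: S = V·I* = 0.001267 - j0.02699 VA.
Step 7 — Real power: P = Re(S) = 0.001267 W.
Step 8 — Reactive power: Q = Im(S) = -0.02699 VAR.
Step 9 — Apparent power: |S| = 0.02702 VA.
Step 10 — Power factor: PF = P/|S| = 0.04689 (leading).

(a) P = 0.001267 W  (b) Q = -0.02699 VAR  (c) S = 0.02702 VA  (d) PF = 0.04689 (leading)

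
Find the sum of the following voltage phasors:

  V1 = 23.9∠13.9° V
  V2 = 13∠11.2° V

Step 1 — Convert each phasor to rectangular form:
  V1 = 23.9·(cos(13.9°) + j·sin(13.9°)) = 23.2 + j5.741 V
  V2 = 13·(cos(11.2°) + j·sin(11.2°)) = 12.75 + j2.525 V
Step 2 — Sum components: V_total = 35.95 + j8.266 V.
Step 3 — Convert to polar: |V_total| = 36.89 V, ∠V_total = 12.9°.

V_total = 36.89∠12.9° V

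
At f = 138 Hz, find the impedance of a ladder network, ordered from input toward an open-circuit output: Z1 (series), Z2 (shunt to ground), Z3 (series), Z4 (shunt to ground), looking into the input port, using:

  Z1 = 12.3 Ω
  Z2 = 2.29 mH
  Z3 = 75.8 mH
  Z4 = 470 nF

Step 1 — Angular frequency: ω = 2π·f = 2π·138 = 867.1 rad/s.
Step 2 — Component impedances:
  Z1: Z = R = 12.3 Ω
  Z2: Z = jωL = j·867.1·0.00229 = 0 + j1.986 Ω
  Z3: Z = jωL = j·867.1·0.0758 = 0 + j65.72 Ω
  Z4: Z = 1/(jωC) = -j/(ω·C) = 0 - j2454 Ω
Step 3 — Ladder network (open output): work backward from the far end, alternating series and parallel combinations. Z_in = 12.3 + j1.987 Ω = 12.46∠9.2° Ω.

Z = 12.3 + j1.987 Ω = 12.46∠9.2° Ω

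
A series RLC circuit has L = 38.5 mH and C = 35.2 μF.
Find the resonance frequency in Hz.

Step 1 — Resonance condition Im(Z)=0 gives ω₀ = 1/√(LC).
Step 2 — ω₀ = 1/√(0.0385·3.52e-05) = 859 rad/s.
Step 3 — f₀ = ω₀/(2π) = 136.7 Hz.

f₀ = 136.7 Hz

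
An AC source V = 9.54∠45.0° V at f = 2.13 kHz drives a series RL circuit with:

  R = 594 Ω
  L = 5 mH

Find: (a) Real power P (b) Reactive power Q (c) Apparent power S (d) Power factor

Step 1 — Angular frequency: ω = 2π·f = 2π·2130 = 1.338e+04 rad/s.
Step 2 — Component impedances:
  R: Z = R = 594 Ω
  L: Z = jωL = j·1.338e+04·0.005 = 0 + j66.92 Ω
Step 3 — Series combination: Z_total = R + L = 594 + j66.92 Ω = 597.8∠6.4° Ω.
Step 4 — Source phasor: V = 9.54∠45.0° V = 6.746 + j6.746 V.
Step 5 — Current: I = V / Z = 0.01248 + j0.009951 A = 0.01596∠38.6° A.
Step 6 — Complex power: S = V·I* = 0.1513 + j0.01704 VA.
Step 7 — Real power: P = Re(S) = 0.1513 W.
Step 8 — Reactive power: Q = Im(S) = 0.01704 VAR.
Step 9 — Apparent power: |S| = 0.1523 VA.
Step 10 — Power factor: PF = P/|S| = 0.9937 (lagging).

(a) P = 0.1513 W  (b) Q = 0.01704 VAR  (c) S = 0.1523 VA  (d) PF = 0.9937 (lagging)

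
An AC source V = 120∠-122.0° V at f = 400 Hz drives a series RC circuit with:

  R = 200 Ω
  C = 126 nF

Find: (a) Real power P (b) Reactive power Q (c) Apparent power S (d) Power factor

Step 1 — Angular frequency: ω = 2π·f = 2π·400 = 2513 rad/s.
Step 2 — Component impedances:
  R: Z = R = 200 Ω
  C: Z = 1/(jωC) = -j/(ω·C) = 0 - j3158 Ω
Step 3 — Series combination: Z_total = R + C = 200 - j3158 Ω = 3164∠-86.4° Ω.
Step 4 — Source phasor: V = 120∠-122.0° V = -63.59 - j101.8 V.
Step 5 — Current: I = V / Z = 0.03083 - j0.02209 A = 0.03792∠-35.6° A.
Step 6 — Complex power: S = V·I* = 0.2877 - j4.542 VA.
Step 7 — Real power: P = Re(S) = 0.2877 W.
Step 8 — Reactive power: Q = Im(S) = -4.542 VAR.
Step 9 — Apparent power: |S| = 4.551 VA.
Step 10 — Power factor: PF = P/|S| = 0.06321 (leading).

(a) P = 0.2877 W  (b) Q = -4.542 VAR  (c) S = 4.551 VA  (d) PF = 0.06321 (leading)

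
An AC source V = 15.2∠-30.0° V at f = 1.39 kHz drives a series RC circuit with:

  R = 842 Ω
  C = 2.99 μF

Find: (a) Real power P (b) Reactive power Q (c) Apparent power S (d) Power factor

Step 1 — Angular frequency: ω = 2π·f = 2π·1390 = 8734 rad/s.
Step 2 — Component impedances:
  R: Z = R = 842 Ω
  C: Z = 1/(jωC) = -j/(ω·C) = 0 - j38.29 Ω
Step 3 — Series combination: Z_total = R + C = 842 - j38.29 Ω = 842.9∠-2.6° Ω.
Step 4 — Source phasor: V = 15.2∠-30.0° V = 13.16 - j7.6 V.
Step 5 — Current: I = V / Z = 0.01601 - j0.008298 A = 0.01803∠-27.4° A.
Step 6 — Complex power: S = V·I* = 0.2738 - j0.01245 VA.
Step 7 — Real power: P = Re(S) = 0.2738 W.
Step 8 — Reactive power: Q = Im(S) = -0.01245 VAR.
Step 9 — Apparent power: |S| = 0.2741 VA.
Step 10 — Power factor: PF = P/|S| = 0.999 (leading).

(a) P = 0.2738 W  (b) Q = -0.01245 VAR  (c) S = 0.2741 VA  (d) PF = 0.999 (leading)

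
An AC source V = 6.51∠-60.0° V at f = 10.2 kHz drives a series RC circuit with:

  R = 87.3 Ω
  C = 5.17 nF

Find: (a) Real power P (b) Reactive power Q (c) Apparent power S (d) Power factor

Step 1 — Angular frequency: ω = 2π·f = 2π·1.02e+04 = 6.409e+04 rad/s.
Step 2 — Component impedances:
  R: Z = R = 87.3 Ω
  C: Z = 1/(jωC) = -j/(ω·C) = 0 - j3018 Ω
Step 3 — Series combination: Z_total = R + C = 87.3 - j3018 Ω = 3019∠-88.3° Ω.
Step 4 — Source phasor: V = 6.51∠-60.0° V = 3.255 - j5.638 V.
Step 5 — Current: I = V / Z = 0.001898 + j0.001024 A = 0.002156∠28.3° A.
Step 6 — Complex power: S = V·I* = 0.0004058 - j0.01403 VA.
Step 7 — Real power: P = Re(S) = 0.0004058 W.
Step 8 — Reactive power: Q = Im(S) = -0.01403 VAR.
Step 9 — Apparent power: |S| = 0.01404 VA.
Step 10 — Power factor: PF = P/|S| = 0.02891 (leading).

(a) P = 0.0004058 W  (b) Q = -0.01403 VAR  (c) S = 0.01404 VA  (d) PF = 0.02891 (leading)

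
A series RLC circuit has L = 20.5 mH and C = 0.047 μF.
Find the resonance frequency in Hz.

Step 1 — Resonance condition Im(Z)=0 gives ω₀ = 1/√(LC).
Step 2 — ω₀ = 1/√(0.0205·4.7e-08) = 3.222e+04 rad/s.
Step 3 — f₀ = ω₀/(2π) = 5127 Hz.

f₀ = 5127 Hz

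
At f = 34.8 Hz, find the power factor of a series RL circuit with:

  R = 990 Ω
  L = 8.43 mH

Step 1 — Angular frequency: ω = 2π·f = 2π·34.8 = 218.7 rad/s.
Step 2 — Component impedances:
  R: Z = R = 990 Ω
  L: Z = jωL = j·218.7·0.00843 = 0 + j1.843 Ω
Step 3 — Series combination: Z_total = R + L = 990 + j1.843 Ω = 990∠0.1° Ω.
Step 4 — Power factor: PF = cos(φ) = Re(Z)/|Z| = 990/990 = 1.
Step 5 — Type: Im(Z) = 1.843 ⇒ lagging (phase φ = 0.1°).

PF = 1 (lagging, φ = 0.1°)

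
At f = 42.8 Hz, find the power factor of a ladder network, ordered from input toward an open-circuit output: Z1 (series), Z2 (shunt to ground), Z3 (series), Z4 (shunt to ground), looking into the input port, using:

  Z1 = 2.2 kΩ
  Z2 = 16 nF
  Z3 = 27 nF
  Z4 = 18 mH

Step 1 — Angular frequency: ω = 2π·f = 2π·42.8 = 268.9 rad/s.
Step 2 — Component impedances:
  Z1: Z = R = 2200 Ω
  Z2: Z = 1/(jωC) = -j/(ω·C) = 0 - j2.324e+05 Ω
  Z3: Z = 1/(jωC) = -j/(ω·C) = 0 - j1.377e+05 Ω
  Z4: Z = jωL = j·268.9·0.018 = 0 + j4.841 Ω
Step 3 — Ladder network (open output): work backward from the far end, alternating series and parallel combinations. Z_in = 2200 - j8.648e+04 Ω = 8.65e+04∠-88.5° Ω.
Step 4 — Power factor: PF = cos(φ) = Re(Z)/|Z| = 2200/8.65e+04 = 0.02543.
Step 5 — Type: Im(Z) = -8.648e+04 ⇒ leading (phase φ = -88.5°).

PF = 0.02543 (leading, φ = -88.5°)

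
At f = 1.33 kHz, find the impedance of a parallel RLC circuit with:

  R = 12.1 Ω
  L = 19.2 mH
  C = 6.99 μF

Step 1 — Angular frequency: ω = 2π·f = 2π·1330 = 8357 rad/s.
Step 2 — Component impedances:
  R: Z = R = 12.1 Ω
  L: Z = jωL = j·8357·0.0192 = 0 + j160.4 Ω
  C: Z = 1/(jωC) = -j/(ω·C) = 0 - j17.12 Ω
Step 3 — Parallel combination: 1/Z_total = 1/R + 1/L + 1/C; Z_total = 8.651 - j5.462 Ω = 10.23∠-32.3° Ω.

Z = 8.651 - j5.462 Ω = 10.23∠-32.3° Ω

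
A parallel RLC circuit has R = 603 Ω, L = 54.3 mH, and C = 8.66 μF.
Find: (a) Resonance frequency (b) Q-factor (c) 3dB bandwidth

Step 1 — Resonance: ω₀ = 1/√(LC) = 1/√(0.0543·8.66e-06) = 1458 rad/s.
Step 2 — f₀ = ω₀/(2π) = 232.1 Hz.
Step 3 — Parallel Q: Q = R/(ω₀L) = 603/(1458·0.0543) = 7.615.
Step 4 — Bandwidth: Δω = ω₀/Q = 191.5 rad/s; BW = Δω/(2π) = 30.48 Hz.

(a) f₀ = 232.1 Hz  (b) Q = 7.615  (c) BW = 30.48 Hz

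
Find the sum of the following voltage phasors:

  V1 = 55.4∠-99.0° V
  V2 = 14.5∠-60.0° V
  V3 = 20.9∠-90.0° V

Step 1 — Convert each phasor to rectangular form:
  V1 = 55.4·(cos(-99.0°) + j·sin(-99.0°)) = -8.666 - j54.72 V
  V2 = 14.5·(cos(-60.0°) + j·sin(-60.0°)) = 7.25 - j12.56 V
  V3 = 20.9·(cos(-90.0°) + j·sin(-90.0°)) = 0 - j20.9 V
Step 2 — Sum components: V_total = -1.416 - j88.18 V.
Step 3 — Convert to polar: |V_total| = 88.19 V, ∠V_total = -90.9°.

V_total = 88.19∠-90.9° V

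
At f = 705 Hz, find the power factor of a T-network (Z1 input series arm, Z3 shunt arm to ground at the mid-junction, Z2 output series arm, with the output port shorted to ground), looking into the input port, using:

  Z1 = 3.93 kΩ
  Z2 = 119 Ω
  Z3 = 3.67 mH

Step 1 — Angular frequency: ω = 2π·f = 2π·705 = 4430 rad/s.
Step 2 — Component impedances:
  Z1: Z = R = 3930 Ω
  Z2: Z = R = 119 Ω
  Z3: Z = jωL = j·4430·0.00367 = 0 + j16.26 Ω
Step 3 — With the output port shorted to ground, the output series arm Z2 runs from the junction to ground; the shunt arm Z3 also runs from the junction to ground. They appear in parallel: Z3 || Z2 = 2.18 + j15.96 Ω.
Step 4 — Series with input arm Z1: Z_in = Z1 + (Z3 || Z2) = 3932 + j15.96 Ω = 3932∠0.2° Ω.
Step 5 — Power factor: PF = cos(φ) = Re(Z)/|Z| = 3932/3932 = 1.
Step 6 — Type: Im(Z) = 15.96 ⇒ lagging (phase φ = 0.2°).

PF = 1 (lagging, φ = 0.2°)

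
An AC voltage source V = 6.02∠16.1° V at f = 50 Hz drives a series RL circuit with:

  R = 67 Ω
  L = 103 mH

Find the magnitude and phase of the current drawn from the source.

Step 1 — Angular frequency: ω = 2π·f = 2π·50 = 314.2 rad/s.
Step 2 — Component impedances:
  R: Z = R = 67 Ω
  L: Z = jωL = j·314.2·0.103 = 0 + j32.36 Ω
Step 3 — Series combination: Z_total = R + L = 67 + j32.36 Ω = 74.4∠25.8° Ω.
Step 4 — Source phasor: V = 6.02∠16.1° V = 5.784 + j1.669 V.
Step 5 — Ohm's law: I = V / Z_total = (5.784 + j1.669) / (67 + j32.36) = 0.07976 - j0.0136 A.
Step 6 — Convert to polar: |I| = 0.08091 A, ∠I = -9.7°.

I = 0.08091∠-9.7° A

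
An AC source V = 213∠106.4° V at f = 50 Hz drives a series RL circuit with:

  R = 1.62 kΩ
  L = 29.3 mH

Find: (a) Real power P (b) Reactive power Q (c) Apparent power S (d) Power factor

Step 1 — Angular frequency: ω = 2π·f = 2π·50 = 314.2 rad/s.
Step 2 — Component impedances:
  R: Z = R = 1620 Ω
  L: Z = jωL = j·314.2·0.0293 = 0 + j9.205 Ω
Step 3 — Series combination: Z_total = R + L = 1620 + j9.205 Ω = 1620∠0.3° Ω.
Step 4 — Source phasor: V = 213∠106.4° V = -60.14 + j204.3 V.
Step 5 — Current: I = V / Z = -0.0364 + j0.1263 A = 0.1315∠106.1° A.
Step 6 — Complex power: S = V·I* = 28 + j0.1591 VA.
Step 7 — Real power: P = Re(S) = 28 W.
Step 8 — Reactive power: Q = Im(S) = 0.1591 VAR.
Step 9 — Apparent power: |S| = 28.01 VA.
Step 10 — Power factor: PF = P/|S| = 1 (lagging).

(a) P = 28 W  (b) Q = 0.1591 VAR  (c) S = 28.01 VA  (d) PF = 1 (lagging)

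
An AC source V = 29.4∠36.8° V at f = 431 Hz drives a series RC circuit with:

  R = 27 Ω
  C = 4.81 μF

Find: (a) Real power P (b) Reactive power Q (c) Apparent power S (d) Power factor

Step 1 — Angular frequency: ω = 2π·f = 2π·431 = 2708 rad/s.
Step 2 — Component impedances:
  R: Z = R = 27 Ω
  C: Z = 1/(jωC) = -j/(ω·C) = 0 - j76.77 Ω
Step 3 — Series combination: Z_total = R + C = 27 - j76.77 Ω = 81.38∠-70.6° Ω.
Step 4 — Source phasor: V = 29.4∠36.8° V = 23.54 + j17.61 V.
Step 5 — Current: I = V / Z = -0.1082 + j0.3447 A = 0.3613∠107.4° A.
Step 6 — Complex power: S = V·I* = 3.524 - j10.02 VA.
Step 7 — Real power: P = Re(S) = 3.524 W.
Step 8 — Reactive power: Q = Im(S) = -10.02 VAR.
Step 9 — Apparent power: |S| = 10.62 VA.
Step 10 — Power factor: PF = P/|S| = 0.3318 (leading).

(a) P = 3.524 W  (b) Q = -10.02 VAR  (c) S = 10.62 VA  (d) PF = 0.3318 (leading)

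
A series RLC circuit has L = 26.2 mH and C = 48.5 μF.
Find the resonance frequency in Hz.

Step 1 — Resonance condition Im(Z)=0 gives ω₀ = 1/√(LC).
Step 2 — ω₀ = 1/√(0.0262·4.85e-05) = 887.1 rad/s.
Step 3 — f₀ = ω₀/(2π) = 141.2 Hz.

f₀ = 141.2 Hz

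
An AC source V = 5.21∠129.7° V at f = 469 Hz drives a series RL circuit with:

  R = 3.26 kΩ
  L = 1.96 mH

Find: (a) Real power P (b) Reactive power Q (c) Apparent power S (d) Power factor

Step 1 — Angular frequency: ω = 2π·f = 2π·469 = 2947 rad/s.
Step 2 — Component impedances:
  R: Z = R = 3260 Ω
  L: Z = jωL = j·2947·0.00196 = 0 + j5.776 Ω
Step 3 — Series combination: Z_total = R + L = 3260 + j5.776 Ω = 3260∠0.1° Ω.
Step 4 — Source phasor: V = 5.21∠129.7° V = -3.328 + j4.009 V.
Step 5 — Current: I = V / Z = -0.001019 + j0.001231 A = 0.001598∠129.6° A.
Step 6 — Complex power: S = V·I* = 0.008326 + j1.475e-05 VA.
Step 7 — Real power: P = Re(S) = 0.008326 W.
Step 8 — Reactive power: Q = Im(S) = 1.475e-05 VAR.
Step 9 — Apparent power: |S| = 0.008326 VA.
Step 10 — Power factor: PF = P/|S| = 1 (lagging).

(a) P = 0.008326 W  (b) Q = 1.475e-05 VAR  (c) S = 0.008326 VA  (d) PF = 1 (lagging)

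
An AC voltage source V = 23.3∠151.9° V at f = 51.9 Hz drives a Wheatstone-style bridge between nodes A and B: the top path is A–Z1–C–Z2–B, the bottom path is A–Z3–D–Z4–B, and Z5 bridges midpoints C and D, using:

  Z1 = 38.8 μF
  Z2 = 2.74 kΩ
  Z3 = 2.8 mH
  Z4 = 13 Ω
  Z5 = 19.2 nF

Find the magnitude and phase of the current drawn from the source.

Step 1 — Angular frequency: ω = 2π·f = 2π·51.9 = 326.1 rad/s.
Step 2 — Component impedances:
  Z1: Z = 1/(jωC) = -j/(ω·C) = 0 - j79.04 Ω
  Z2: Z = R = 2740 Ω
  Z3: Z = jωL = j·326.1·0.0028 = 0 + j0.9131 Ω
  Z4: Z = R = 13 Ω
  Z5: Z = 1/(jωC) = -j/(ω·C) = 0 - j1.597e+05 Ω
Step 3 — Bridge requires nodal analysis (the Z5 bridge couples midpoints C and D, so the two paths cannot be reduced to a simple series/parallel combination). Setting node B to ground and injecting 1 A at node A, the 3-node admittance system at A, C, D solves to V_A = Z_AB = 12.94 + j0.9027 Ω = 12.97∠4.0° Ω.
Step 4 — Source phasor: V = 23.3∠151.9° V = -20.55 + j10.97 V.
Step 5 — Ohm's law: I = V / Z_total = (-20.55 + j10.97) / (12.94 + j0.9027) = -1.522 + j0.9543 A.
Step 6 — Convert to polar: |I| = 1.796 A, ∠I = 147.9°.

I = 1.796∠147.9° A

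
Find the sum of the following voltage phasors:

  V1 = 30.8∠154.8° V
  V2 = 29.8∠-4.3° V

Step 1 — Convert each phasor to rectangular form:
  V1 = 30.8·(cos(154.8°) + j·sin(154.8°)) = -27.87 + j13.11 V
  V2 = 29.8·(cos(-4.3°) + j·sin(-4.3°)) = 29.72 - j2.234 V
Step 2 — Sum components: V_total = 1.847 + j10.88 V.
Step 3 — Convert to polar: |V_total| = 11.04 V, ∠V_total = 80.4°.

V_total = 11.04∠80.4° V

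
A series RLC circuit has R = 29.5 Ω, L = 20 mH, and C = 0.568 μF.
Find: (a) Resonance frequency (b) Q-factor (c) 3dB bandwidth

Step 1 — Resonance: ω₀ = 1/√(LC) = 1/√(0.02·5.68e-07) = 9382 rad/s.
Step 2 — f₀ = ω₀/(2π) = 1493 Hz.
Step 3 — Series Q: Q = ω₀L/R = 9382·0.02/29.5 = 6.361.
Step 4 — Bandwidth: Δω = ω₀/Q = 1475 rad/s; BW = Δω/(2π) = 234.8 Hz.

(a) f₀ = 1493 Hz  (b) Q = 6.361  (c) BW = 234.8 Hz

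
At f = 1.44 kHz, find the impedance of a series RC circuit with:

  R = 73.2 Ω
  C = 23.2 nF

Step 1 — Angular frequency: ω = 2π·f = 2π·1440 = 9048 rad/s.
Step 2 — Component impedances:
  R: Z = R = 73.2 Ω
  C: Z = 1/(jωC) = -j/(ω·C) = 0 - j4764 Ω
Step 3 — Series combination: Z_total = R + C = 73.2 - j4764 Ω = 4765∠-89.1° Ω.

Z = 73.2 - j4764 Ω = 4765∠-89.1° Ω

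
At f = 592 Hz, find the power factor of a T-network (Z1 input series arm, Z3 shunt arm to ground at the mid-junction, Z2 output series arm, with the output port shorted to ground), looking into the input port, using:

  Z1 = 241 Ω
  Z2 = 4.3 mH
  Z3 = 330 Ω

Step 1 — Angular frequency: ω = 2π·f = 2π·592 = 3720 rad/s.
Step 2 — Component impedances:
  Z1: Z = R = 241 Ω
  Z2: Z = jωL = j·3720·0.0043 = 0 + j15.99 Ω
  Z3: Z = R = 330 Ω
Step 3 — With the output port shorted to ground, the output series arm Z2 runs from the junction to ground; the shunt arm Z3 also runs from the junction to ground. They appear in parallel: Z3 || Z2 = 0.7734 + j15.96 Ω.
Step 4 — Series with input arm Z1: Z_in = Z1 + (Z3 || Z2) = 241.8 + j15.96 Ω = 242.3∠3.8° Ω.
Step 5 — Power factor: PF = cos(φ) = Re(Z)/|Z| = 241.77/242.3 = 0.9978.
Step 6 — Type: Im(Z) = 15.96 ⇒ lagging (phase φ = 3.8°).

PF = 0.9978 (lagging, φ = 3.8°)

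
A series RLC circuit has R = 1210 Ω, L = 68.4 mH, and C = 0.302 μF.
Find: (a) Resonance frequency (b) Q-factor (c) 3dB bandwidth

Step 1 — Resonance: ω₀ = 1/√(LC) = 1/√(0.0684·3.02e-07) = 6958 rad/s.
Step 2 — f₀ = ω₀/(2π) = 1107 Hz.
Step 3 — Series Q: Q = ω₀L/R = 6958·0.0684/1210 = 0.3933.
Step 4 — Bandwidth: Δω = ω₀/Q = 1.769e+04 rad/s; BW = Δω/(2π) = 2815 Hz.

(a) f₀ = 1107 Hz  (b) Q = 0.3933  (c) BW = 2815 Hz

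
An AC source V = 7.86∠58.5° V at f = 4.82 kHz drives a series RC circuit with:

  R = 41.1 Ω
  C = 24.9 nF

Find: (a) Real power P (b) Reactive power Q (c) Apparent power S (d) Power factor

Step 1 — Angular frequency: ω = 2π·f = 2π·4820 = 3.028e+04 rad/s.
Step 2 — Component impedances:
  R: Z = R = 41.1 Ω
  C: Z = 1/(jωC) = -j/(ω·C) = 0 - j1326 Ω
Step 3 — Series combination: Z_total = R + C = 41.1 - j1326 Ω = 1327∠-88.2° Ω.
Step 4 — Source phasor: V = 7.86∠58.5° V = 4.107 + j6.702 V.
Step 5 — Current: I = V / Z = -0.004953 + j0.00325 A = 0.005924∠146.7° A.
Step 6 — Complex power: S = V·I* = 0.001443 - j0.04654 VA.
Step 7 — Real power: P = Re(S) = 0.001443 W.
Step 8 — Reactive power: Q = Im(S) = -0.04654 VAR.
Step 9 — Apparent power: |S| = 0.04657 VA.
Step 10 — Power factor: PF = P/|S| = 0.03098 (leading).

(a) P = 0.001443 W  (b) Q = -0.04654 VAR  (c) S = 0.04657 VA  (d) PF = 0.03098 (leading)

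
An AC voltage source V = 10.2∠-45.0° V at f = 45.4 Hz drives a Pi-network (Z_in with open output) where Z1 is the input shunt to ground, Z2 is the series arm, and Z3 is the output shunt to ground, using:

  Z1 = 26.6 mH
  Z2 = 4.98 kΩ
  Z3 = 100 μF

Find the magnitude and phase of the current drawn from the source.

Step 1 — Angular frequency: ω = 2π·f = 2π·45.4 = 285.3 rad/s.
Step 2 — Component impedances:
  Z1: Z = jωL = j·285.3·0.0266 = 0 + j7.588 Ω
  Z2: Z = R = 4980 Ω
  Z3: Z = 1/(jωC) = -j/(ω·C) = 0 - j35.06 Ω
Step 3 — With open output, the series arm Z2 and the output shunt Z3 appear in series to ground: Z2 + Z3 = 4980 - j35.06 Ω.
Step 4 — Parallel with input shunt Z1: Z_in = Z1 || (Z2 + Z3) = 0.01156 + j7.588 Ω = 7.588∠89.9° Ω.
Step 5 — Source phasor: V = 10.2∠-45.0° V = 7.212 - j7.212 V.
Step 6 — Ohm's law: I = V / Z_total = (7.212 - j7.212) / (0.01156 + j7.588) = -0.9491 - j0.952 A.
Step 7 — Convert to polar: |I| = 1.344 A, ∠I = -134.9°.

I = 1.344∠-134.9° A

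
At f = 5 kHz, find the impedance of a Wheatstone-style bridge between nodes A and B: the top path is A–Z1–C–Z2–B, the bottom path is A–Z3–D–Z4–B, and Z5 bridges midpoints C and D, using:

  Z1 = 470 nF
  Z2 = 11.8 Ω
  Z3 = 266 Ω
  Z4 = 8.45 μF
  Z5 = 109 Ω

Step 1 — Angular frequency: ω = 2π·f = 2π·5000 = 3.142e+04 rad/s.
Step 2 — Component impedances:
  Z1: Z = 1/(jωC) = -j/(ω·C) = 0 - j67.73 Ω
  Z2: Z = R = 11.8 Ω
  Z3: Z = R = 266 Ω
  Z4: Z = 1/(jωC) = -j/(ω·C) = 0 - j3.767 Ω
  Z5: Z = R = 109 Ω
Step 3 — Bridge requires nodal analysis (the Z5 bridge couples midpoints C and D, so the two paths cannot be reduced to a simple series/parallel combination). Setting node B to ground and injecting 1 A at node A, the 3-node admittance system at A, C, D solves to V_A = Z_AB = 24.43 - j59.06 Ω = 63.91∠-67.5° Ω.

Z = 24.43 - j59.06 Ω = 63.91∠-67.5° Ω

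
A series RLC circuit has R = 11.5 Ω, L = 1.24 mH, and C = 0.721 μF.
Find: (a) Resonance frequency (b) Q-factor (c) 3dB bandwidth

Step 1 — Resonance: ω₀ = 1/√(LC) = 1/√(0.00124·7.21e-07) = 3.344e+04 rad/s.
Step 2 — f₀ = ω₀/(2π) = 5323 Hz.
Step 3 — Series Q: Q = ω₀L/R = 3.344e+04·0.00124/11.5 = 3.606.
Step 4 — Bandwidth: Δω = ω₀/Q = 9274 rad/s; BW = Δω/(2π) = 1476 Hz.

(a) f₀ = 5323 Hz  (b) Q = 3.606  (c) BW = 1476 Hz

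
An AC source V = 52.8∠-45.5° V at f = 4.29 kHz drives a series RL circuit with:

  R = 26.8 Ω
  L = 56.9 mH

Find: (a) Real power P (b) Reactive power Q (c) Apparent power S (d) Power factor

Step 1 — Angular frequency: ω = 2π·f = 2π·4290 = 2.695e+04 rad/s.
Step 2 — Component impedances:
  R: Z = R = 26.8 Ω
  L: Z = jωL = j·2.695e+04·0.0569 = 0 + j1534 Ω
Step 3 — Series combination: Z_total = R + L = 26.8 + j1534 Ω = 1534∠89.0° Ω.
Step 4 — Source phasor: V = 52.8∠-45.5° V = 37.01 - j37.66 V.
Step 5 — Current: I = V / Z = -0.02413 - j0.02455 A = 0.03442∠-134.5° A.
Step 6 — Complex power: S = V·I* = 0.03175 + j1.817 VA.
Step 7 — Real power: P = Re(S) = 0.03175 W.
Step 8 — Reactive power: Q = Im(S) = 1.817 VAR.
Step 9 — Apparent power: |S| = 1.817 VA.
Step 10 — Power factor: PF = P/|S| = 0.01747 (lagging).

(a) P = 0.03175 W  (b) Q = 1.817 VAR  (c) S = 1.817 VA  (d) PF = 0.01747 (lagging)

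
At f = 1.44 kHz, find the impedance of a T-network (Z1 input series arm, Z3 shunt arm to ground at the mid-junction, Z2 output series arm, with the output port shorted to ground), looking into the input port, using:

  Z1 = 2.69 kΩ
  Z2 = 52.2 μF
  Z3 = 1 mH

Step 1 — Angular frequency: ω = 2π·f = 2π·1440 = 9048 rad/s.
Step 2 — Component impedances:
  Z1: Z = R = 2690 Ω
  Z2: Z = 1/(jωC) = -j/(ω·C) = 0 - j2.117 Ω
  Z3: Z = jωL = j·9048·0.001 = 0 + j9.048 Ω
Step 3 — With the output port shorted to ground, the output series arm Z2 runs from the junction to ground; the shunt arm Z3 also runs from the junction to ground. They appear in parallel: Z3 || Z2 = 0 - j2.764 Ω.
Step 4 — Series with input arm Z1: Z_in = Z1 + (Z3 || Z2) = 2690 - j2.764 Ω = 2690∠-0.1° Ω.

Z = 2690 - j2.764 Ω = 2690∠-0.1° Ω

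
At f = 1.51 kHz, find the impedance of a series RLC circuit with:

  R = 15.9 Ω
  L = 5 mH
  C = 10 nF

Step 1 — Angular frequency: ω = 2π·f = 2π·1510 = 9488 rad/s.
Step 2 — Component impedances:
  R: Z = R = 15.9 Ω
  L: Z = jωL = j·9488·0.005 = 0 + j47.44 Ω
  C: Z = 1/(jωC) = -j/(ω·C) = 0 - j1.054e+04 Ω
Step 3 — Series combination: Z_total = R + L + C = 15.9 - j1.049e+04 Ω = 1.049e+04∠-89.9° Ω.

Z = 15.9 - j1.049e+04 Ω = 1.049e+04∠-89.9° Ω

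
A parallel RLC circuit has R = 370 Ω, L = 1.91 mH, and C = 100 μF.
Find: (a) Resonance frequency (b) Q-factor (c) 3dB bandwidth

Step 1 — Resonance: ω₀ = 1/√(LC) = 1/√(0.00191·0.0001) = 2288 rad/s.
Step 2 — f₀ = ω₀/(2π) = 364.2 Hz.
Step 3 — Parallel Q: Q = R/(ω₀L) = 370/(2288·0.00191) = 84.66.
Step 4 — Bandwidth: Δω = ω₀/Q = 27.03 rad/s; BW = Δω/(2π) = 4.301 Hz.

(a) f₀ = 364.2 Hz  (b) Q = 84.66  (c) BW = 4.301 Hz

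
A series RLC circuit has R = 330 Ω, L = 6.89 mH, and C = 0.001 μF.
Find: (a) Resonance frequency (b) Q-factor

Step 1 — Resonance condition Im(Z)=0 gives ω₀ = 1/√(LC).
Step 2 — ω₀ = 1/√(0.00689·1e-09) = 3.81e+05 rad/s.
Step 3 — f₀ = ω₀/(2π) = 6.063e+04 Hz.
Step 4 — Series Q: Q = ω₀L/R = 3.81e+05·0.00689/330 = 7.954.

(a) f₀ = 6.063e+04 Hz  (b) Q = 7.954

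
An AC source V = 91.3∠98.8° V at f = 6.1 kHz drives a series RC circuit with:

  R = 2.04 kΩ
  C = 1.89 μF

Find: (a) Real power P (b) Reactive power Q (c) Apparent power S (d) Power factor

Step 1 — Angular frequency: ω = 2π·f = 2π·6100 = 3.833e+04 rad/s.
Step 2 — Component impedances:
  R: Z = R = 2040 Ω
  C: Z = 1/(jωC) = -j/(ω·C) = 0 - j13.8 Ω
Step 3 — Series combination: Z_total = R + C = 2040 - j13.8 Ω = 2040∠-0.4° Ω.
Step 4 — Source phasor: V = 91.3∠98.8° V = -13.97 + j90.23 V.
Step 5 — Current: I = V / Z = -0.007146 + j0.04418 A = 0.04475∠99.2° A.
Step 6 — Complex power: S = V·I* = 4.086 - j0.02765 VA.
Step 7 — Real power: P = Re(S) = 4.086 W.
Step 8 — Reactive power: Q = Im(S) = -0.02765 VAR.
Step 9 — Apparent power: |S| = 4.086 VA.
Step 10 — Power factor: PF = P/|S| = 1 (leading).

(a) P = 4.086 W  (b) Q = -0.02765 VAR  (c) S = 4.086 VA  (d) PF = 1 (leading)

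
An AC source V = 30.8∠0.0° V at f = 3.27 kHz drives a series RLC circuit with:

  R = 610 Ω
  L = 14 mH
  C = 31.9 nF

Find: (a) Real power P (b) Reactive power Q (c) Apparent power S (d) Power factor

Step 1 — Angular frequency: ω = 2π·f = 2π·3270 = 2.055e+04 rad/s.
Step 2 — Component impedances:
  R: Z = R = 610 Ω
  L: Z = jωL = j·2.055e+04·0.014 = 0 + j287.6 Ω
  C: Z = 1/(jωC) = -j/(ω·C) = 0 - j1526 Ω
Step 3 — Series combination: Z_total = R + L + C = 610 - j1238 Ω = 1380∠-63.8° Ω.
Step 4 — Source phasor: V = 30.8∠0.0° V = 30.8 V.
Step 5 — Current: I = V / Z = 0.009863 + j0.02002 A = 0.02232∠63.8° A.
Step 6 — Complex power: S = V·I* = 0.3038 - j0.6165 VA.
Step 7 — Real power: P = Re(S) = 0.3038 W.
Step 8 — Reactive power: Q = Im(S) = -0.6165 VAR.
Step 9 — Apparent power: |S| = 0.6873 VA.
Step 10 — Power factor: PF = P/|S| = 0.442 (leading).

(a) P = 0.3038 W  (b) Q = -0.6165 VAR  (c) S = 0.6873 VA  (d) PF = 0.442 (leading)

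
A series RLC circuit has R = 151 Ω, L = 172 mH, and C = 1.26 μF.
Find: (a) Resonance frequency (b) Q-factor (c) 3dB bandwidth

Step 1 — Resonance: ω₀ = 1/√(LC) = 1/√(0.172·1.26e-06) = 2148 rad/s.
Step 2 — f₀ = ω₀/(2π) = 341.9 Hz.
Step 3 — Series Q: Q = ω₀L/R = 2148·0.172/151 = 2.447.
Step 4 — Bandwidth: Δω = ω₀/Q = 877.9 rad/s; BW = Δω/(2π) = 139.7 Hz.

(a) f₀ = 341.9 Hz  (b) Q = 2.447  (c) BW = 139.7 Hz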